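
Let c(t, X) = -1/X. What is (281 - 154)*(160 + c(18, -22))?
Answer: 447167/22 ≈ 20326.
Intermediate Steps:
(281 - 154)*(160 + c(18, -22)) = (281 - 154)*(160 - 1/(-22)) = 127*(160 - 1*(-1/22)) = 127*(160 + 1/22) = 127*(3521/22) = 447167/22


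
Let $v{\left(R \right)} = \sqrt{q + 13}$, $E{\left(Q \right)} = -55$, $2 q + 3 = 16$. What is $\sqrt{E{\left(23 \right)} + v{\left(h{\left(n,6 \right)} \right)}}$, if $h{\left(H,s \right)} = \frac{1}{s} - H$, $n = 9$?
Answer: $\frac{\sqrt{-220 + 2 \sqrt{78}}}{2} \approx 7.1123 i$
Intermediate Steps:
$q = \frac{13}{2}$ ($q = - \frac{3}{2} + \frac{1}{2} \cdot 16 = - \frac{3}{2} + 8 = \frac{13}{2} \approx 6.5$)
$v{\left(R \right)} = \frac{\sqrt{78}}{2}$ ($v{\left(R \right)} = \sqrt{\frac{13}{2} + 13} = \sqrt{\frac{39}{2}} = \frac{\sqrt{78}}{2}$)
$\sqrt{E{\left(23 \right)} + v{\left(h{\left(n,6 \right)} \right)}} = \sqrt{-55 + \frac{\sqrt{78}}{2}}$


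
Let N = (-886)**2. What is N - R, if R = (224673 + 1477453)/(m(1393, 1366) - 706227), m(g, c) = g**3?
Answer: 1060662742245477/1351169615 ≈ 7.8500e+5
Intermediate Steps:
N = 784996
R = 851063/1351169615 (R = (224673 + 1477453)/(1393**3 - 706227) = 1702126/(2703045457 - 706227) = 1702126/2702339230 = 1702126*(1/2702339230) = 851063/1351169615 ≈ 0.00062987)
N - R = 784996 - 1*851063/1351169615 = 784996 - 851063/1351169615 = 1060662742245477/1351169615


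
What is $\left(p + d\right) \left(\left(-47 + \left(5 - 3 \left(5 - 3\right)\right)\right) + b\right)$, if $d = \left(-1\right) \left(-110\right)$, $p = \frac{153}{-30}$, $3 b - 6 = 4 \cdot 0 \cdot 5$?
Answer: $- \frac{24127}{5} \approx -4825.4$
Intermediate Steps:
$b = 2$ ($b = 2 + \frac{4 \cdot 0 \cdot 5}{3} = 2 + \frac{0 \cdot 5}{3} = 2 + \frac{1}{3} \cdot 0 = 2 + 0 = 2$)
$p = - \frac{51}{10}$ ($p = 153 \left(- \frac{1}{30}\right) = - \frac{51}{10} \approx -5.1$)
$d = 110$
$\left(p + d\right) \left(\left(-47 + \left(5 - 3 \left(5 - 3\right)\right)\right) + b\right) = \left(- \frac{51}{10} + 110\right) \left(\left(-47 + \left(5 - 3 \left(5 - 3\right)\right)\right) + 2\right) = \frac{1049 \left(\left(-47 + \left(5 - 6\right)\right) + 2\right)}{10} = \frac{1049 \left(\left(-47 - 1\right) + 2\right)}{10} = \frac{1049 \left(-48 + 2\right)}{10} = \frac{1049}{10} \left(-46\right) = - \frac{24127}{5}$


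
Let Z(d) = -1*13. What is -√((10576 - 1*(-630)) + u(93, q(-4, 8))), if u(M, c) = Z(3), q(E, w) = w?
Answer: -√11193 ≈ -105.80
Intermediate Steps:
Z(d) = -13
u(M, c) = -13
-√((10576 - 1*(-630)) + u(93, q(-4, 8))) = -√((10576 - 1*(-630)) - 13) = -√((10576 + 630) - 13) = -√(11206 - 13) = -√11193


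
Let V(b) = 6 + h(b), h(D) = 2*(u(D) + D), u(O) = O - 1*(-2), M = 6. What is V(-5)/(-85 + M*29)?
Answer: -10/89 ≈ -0.11236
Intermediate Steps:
u(O) = 2 + O (u(O) = O + 2 = 2 + O)
h(D) = 4 + 4*D (h(D) = 2*((2 + D) + D) = 2*(2 + 2*D) = 4 + 4*D)
V(b) = 10 + 4*b (V(b) = 6 + (4 + 4*b) = 10 + 4*b)
V(-5)/(-85 + M*29) = (10 + 4*(-5))/(-85 + 6*29) = (10 - 20)/(-85 + 174) = -10/89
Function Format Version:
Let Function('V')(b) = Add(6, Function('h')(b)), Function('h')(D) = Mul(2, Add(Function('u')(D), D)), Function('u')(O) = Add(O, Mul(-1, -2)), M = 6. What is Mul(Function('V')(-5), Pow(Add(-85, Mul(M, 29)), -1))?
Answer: Rational(-10, 89) ≈ -0.11236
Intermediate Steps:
Function('u')(O) = Add(2, O) (Function('u')(O) = Add(O, 2) = Add(2, O))
Function('h')(D) = Add(4, Mul(4, D)) (Function('h')(D) = Mul(2, Add(Add(2, D), D)) = Mul(2, Add(2, Mul(2, D))) = Add(4, Mul(4, D)))
Function('V')(b) = Add(10, Mul(4, b)) (Function('V')(b) = Add(6, Add(4, Mul(4, b))) = Add(10, Mul(4, b)))
Mul(Function('V')(-5), Pow(Add(-85, Mul(M, 29)), -1)) = Mul(Add(10, Mul(4, -5)), Pow(Add(-85, Mul(6, 29)), -1)) = Mul(Add(10, -20), Pow(Add(-85, 174), -1)) = Mul(-10, Pow(89, -1)) = Mul(-10, Rational(1, 89)) = Rational(-10, 89)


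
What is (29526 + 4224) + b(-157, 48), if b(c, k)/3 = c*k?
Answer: 11142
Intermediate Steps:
b(c, k) = 3*c*k (b(c, k) = 3*(c*k) = 3*c*k)
(29526 + 4224) + b(-157, 48) = (29526 + 4224) + 3*(-157)*48 = 33750 - 22608 = 11142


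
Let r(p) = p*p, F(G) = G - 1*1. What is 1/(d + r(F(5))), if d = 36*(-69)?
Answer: -1/2468 ≈ -0.00040519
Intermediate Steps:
F(G) = -1 + G (F(G) = G - 1 = -1 + G)
d = -2484
r(p) = p²
1/(d + r(F(5))) = 1/(-2484 + (-1 + 5)²) = 1/(-2484 + 4²) = 1/(-2484 + 16) = 1/(-2468) = -1/2468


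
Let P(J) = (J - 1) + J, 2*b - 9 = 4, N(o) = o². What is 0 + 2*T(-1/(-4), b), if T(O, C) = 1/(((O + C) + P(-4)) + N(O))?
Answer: -32/35 ≈ -0.91429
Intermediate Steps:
b = 13/2 (b = 9/2 + (½)*4 = 9/2 + 2 = 13/2 ≈ 6.5000)
P(J) = -1 + 2*J (P(J) = (-1 + J) + J = -1 + 2*J)
T(O, C) = 1/(-9 + C + O + O²) (T(O, C) = 1/(((O + C) + (-1 + 2*(-4))) + O²) = 1/(((C + O) + (-1 - 8)) + O²) = 1/(((C + O) - 9) + O²) = 1/((-9 + C + O) + O²) = 1/(-9 + C + O + O²))
0 + 2*T(-1/(-4), b) = 0 + 2/(-9 + 13/2 - 1/(-4) + (-1/(-4))²) = 0 + 2/(-9 + 13/2 - 1*(-¼) + (-1*(-¼))²) = 0 + 2/(-9 + 13/2 + ¼ + (¼)²) = 0 + 2/(-9 + 13/2 + ¼ + 1/16) = 0 + 2/(-35/16) = 0 + 2*(-16/35) = 0 - 32/35 = -32/35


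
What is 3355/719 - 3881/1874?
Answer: 3496831/1347406 ≈ 2.5952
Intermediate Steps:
3355/719 - 3881/1874 = 3496831/1347406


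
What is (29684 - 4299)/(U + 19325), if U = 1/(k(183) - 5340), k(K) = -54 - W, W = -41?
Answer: 135885905/103446724 ≈ 1.3136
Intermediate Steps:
k(K) = -13 (k(K) = -54 - 1*(-41) = -54 + 41 = -13)
U = -1/5353 (U = 1/(-13 - 5340) = 1/(-5353) = -1/5353 ≈ -0.00018681)
(29684 - 4299)/(U + 19325) = (29684 - 4299)/(-1/5353 + 19325) = 25385/(103446724/5353) = 25385*(5353/103446724) = 135885905/103446724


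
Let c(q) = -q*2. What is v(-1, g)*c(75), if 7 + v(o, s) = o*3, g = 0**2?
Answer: 1500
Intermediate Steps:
g = 0
c(q) = -2*q
v(o, s) = -7 + 3*o (v(o, s) = -7 + o*3 = -7 + 3*o)
v(-1, g)*c(75) = (-7 + 3*(-1))*(-2*75) = (-7 - 3)*(-150) = -10*(-150) = 1500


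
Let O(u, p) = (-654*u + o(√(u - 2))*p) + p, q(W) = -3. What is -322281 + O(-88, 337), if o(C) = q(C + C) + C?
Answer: -265403 + 1011*I*√10 ≈ -2.654e+5 + 3197.1*I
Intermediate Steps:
o(C) = -3 + C
O(u, p) = p - 654*u + p*(-3 + √(-2 + u)) (O(u, p) = (-654*u + (-3 + √(u - 2))*p) + p = (-654*u + (-3 + √(-2 + u))*p) + p = (-654*u + p*(-3 + √(-2 + u))) + p = p - 654*u + p*(-3 + √(-2 + u)))
-322281 + O(-88, 337) = -322281 + (337 - 654*(-88) + 337*(-3 + √(-2 - 88))) = -322281 + (337 + 57552 + 337*(-3 + √(-90))) = -322281 + (337 + 57552 + 337*(-3 + 3*I*√10)) = -322281 + (337 + 57552 + (-1011 + 1011*I*√10)) = -322281 + (56878 + 1011*I*√10) = -265403 + 1011*I*√10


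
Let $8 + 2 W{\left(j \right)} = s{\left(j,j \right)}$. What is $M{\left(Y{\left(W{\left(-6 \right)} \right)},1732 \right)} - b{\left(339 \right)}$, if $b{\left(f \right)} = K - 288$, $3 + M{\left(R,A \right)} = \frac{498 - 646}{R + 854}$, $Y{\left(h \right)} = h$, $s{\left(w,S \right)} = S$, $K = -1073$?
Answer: $\frac{1150078}{847} \approx 1357.8$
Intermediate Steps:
$W{\left(j \right)} = -4 + \frac{j}{2}$
$M{\left(R,A \right)} = -3 - \frac{148}{854 + R}$ ($M{\left(R,A \right)} = -3 + \frac{498 - 646}{R + 854} = -3 - \frac{148}{854 + R}$)
$b{\left(f \right)} = -1361$ ($b{\left(f \right)} = -1073 - 288 = -1361$)
$M{\left(Y{\left(W{\left(-6 \right)} \right)},1732 \right)} - b{\left(339 \right)} = \frac{-2710 - 3 \left(-4 + \frac{1}{2} \left(-6\right)\right)}{854 + \left(-4 + \frac{1}{2} \left(-6\right)\right)} - -1361 = \frac{-2710 - 3 \left(-4 - 3\right)}{854 - 7} + 1361 = \frac{-2710 - -21}{854 - 7} + 1361 = \frac{-2710 + 21}{847} + 1361 = \frac{1}{847} \left(-2689\right) + 1361 = - \frac{2689}{847} + 1361 = \frac{1150078}{847}$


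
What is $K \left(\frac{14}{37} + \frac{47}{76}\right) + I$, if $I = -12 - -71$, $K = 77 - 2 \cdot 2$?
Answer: $\frac{370527}{2812} \approx 131.77$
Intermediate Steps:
$K = 73$ ($K = 77 - 4 = 73$)
$I = 59$ ($I = -12 + 71 = 59$)
$K \left(\frac{14}{37} + \frac{47}{76}\right) + I = 73 \left(\frac{14}{37} + \frac{47}{76}\right) + 59 = 73 \cdot \frac{2803}{2812} + 59 = \frac{204619}{2812} + 59 = \frac{370527}{2812}$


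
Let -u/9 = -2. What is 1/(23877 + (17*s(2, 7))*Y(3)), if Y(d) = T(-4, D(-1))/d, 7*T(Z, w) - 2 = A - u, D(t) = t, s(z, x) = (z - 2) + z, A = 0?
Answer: 21/500873 ≈ 4.1927e-5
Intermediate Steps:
s(z, x) = -2 + 2*z (s(z, x) = (-2 + z) + z = -2 + 2*z)
u = 18 (u = -9*(-2) = 18)
T(Z, w) = -16/7 (T(Z, w) = 2/7 + (0 - 1*18)/7 = 2/7 + (0 - 18)/7 = 2/7 + (⅐)*(-18) = 2/7 - 18/7 = -16/7)
Y(d) = -16/(7*d)
1/(23877 + (17*s(2, 7))*Y(3)) = 1/(23877 + (17*(-2 + 2*2))*(-16/7/3)) = 1/(23877 + (17*(-2 + 4))*(-16/7*⅓)) = 1/(23877 + (17*2)*(-16/21)) = 1/(23877 + 34*(-16/21)) = 1/(23877 - 544/21) = 1/(500873/21) = 21/500873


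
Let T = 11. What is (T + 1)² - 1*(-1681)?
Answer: 1825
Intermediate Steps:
(T + 1)² - 1*(-1681) = (11 + 1)² - 1*(-1681) = 12² + 1681 = 144 + 1681 = 1825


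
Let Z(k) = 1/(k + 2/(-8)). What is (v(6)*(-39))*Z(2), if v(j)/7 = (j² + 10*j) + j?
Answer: -15912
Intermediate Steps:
Z(k) = 1/(-¼ + k) (Z(k) = 1/(k + 2*(-⅛)) = 1/(k - ¼) = 1/(-¼ + k))
v(j) = 7*j² + 77*j (v(j) = 7*((j² + 10*j) + j) = 7*(j² + 11*j) = 7*j² + 77*j)
(v(6)*(-39))*Z(2) = ((7*6*(11 + 6))*(-39))*(4/(-1 + 4*2)) = ((7*6*17)*(-39))*(4/(-1 + 8)) = (714*(-39))*(4/7) = -111384/7 = -27846*4/7 = -15912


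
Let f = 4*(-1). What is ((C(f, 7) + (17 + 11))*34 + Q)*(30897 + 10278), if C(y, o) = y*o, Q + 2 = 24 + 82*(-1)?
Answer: -2470500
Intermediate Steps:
Q = -60 (Q = -2 + (24 + 82*(-1)) = -2 + (24 - 82) = -2 - 58 = -60)
f = -4
C(y, o) = o*y
((C(f, 7) + (17 + 11))*34 + Q)*(30897 + 10278) = ((7*(-4) + (17 + 11))*34 - 60)*(30897 + 10278) = ((-28 + 28)*34 - 60)*41175 = (0*34 - 60)*41175 = (0 - 60)*41175 = -60*41175 = -2470500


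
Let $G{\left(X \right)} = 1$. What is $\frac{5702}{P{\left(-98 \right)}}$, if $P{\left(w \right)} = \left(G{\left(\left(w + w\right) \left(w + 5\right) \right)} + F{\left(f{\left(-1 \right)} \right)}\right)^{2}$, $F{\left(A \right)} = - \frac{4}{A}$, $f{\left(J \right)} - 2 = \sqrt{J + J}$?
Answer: $\frac{5702 \left(i - 2 \sqrt{2}\right)}{i + 2 \sqrt{2}} \approx -4434.9 + 3583.9 i$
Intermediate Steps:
$f{\left(J \right)} = 2 + \sqrt{2} \sqrt{J}$ ($f{\left(J \right)} = 2 + \sqrt{J + J} = 2 + \sqrt{2 J} = 2 + \sqrt{2} \sqrt{J}$)
$P{\left(w \right)} = \left(1 - \frac{4}{2 + i \sqrt{2}}\right)^{2}$ ($P{\left(w \right)} = \left(1 - \frac{4}{2 + \sqrt{2} \sqrt{-1}}\right)^{2} = \left(1 - \frac{4}{2 + \sqrt{2} i}\right)^{2} = \left(1 - \frac{4}{2 + i \sqrt{2}}\right)^{2}$)
$\frac{5702}{P{\left(-98 \right)}} = \frac{5702}{\frac{1}{- i + 2 \sqrt{2}} \left(- i - 2 \sqrt{2}\right)} = 5702 \frac{- i + 2 \sqrt{2}}{- i - 2 \sqrt{2}} = \frac{5702 \left(- i + 2 \sqrt{2}\right)}{- i - 2 \sqrt{2}}$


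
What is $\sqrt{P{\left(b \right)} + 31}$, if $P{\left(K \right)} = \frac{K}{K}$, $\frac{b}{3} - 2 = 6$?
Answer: $4 \sqrt{2} \approx 5.6569$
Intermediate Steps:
$b = 24$ ($b = 6 + 3 \cdot 6 = 6 + 18 = 24$)
$P{\left(K \right)} = 1$
$\sqrt{P{\left(b \right)} + 31} = \sqrt{1 + 31} = \sqrt{32} = 4 \sqrt{2}$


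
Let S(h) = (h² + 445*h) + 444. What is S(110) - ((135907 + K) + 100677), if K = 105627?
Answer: -280717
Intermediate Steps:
S(h) = 444 + h² + 445*h
S(110) - ((135907 + K) + 100677) = (444 + 110² + 445*110) - ((135907 + 105627) + 100677) = (444 + 12100 + 48950) - (241534 + 100677) = 61494 - 1*342211 = 61494 - 342211 = -280717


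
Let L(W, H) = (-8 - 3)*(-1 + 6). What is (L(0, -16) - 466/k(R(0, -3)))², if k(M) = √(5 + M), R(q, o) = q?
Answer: 232281/5 + 10252*√5 ≈ 69380.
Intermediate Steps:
L(W, H) = -55 (L(W, H) = -11*5 = -55)
(L(0, -16) - 466/k(R(0, -3)))² = (-55 - 466/√(5 + 0))² = (-55 - 466*√5/5)²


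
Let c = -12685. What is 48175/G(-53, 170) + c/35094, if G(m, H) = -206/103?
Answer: -422669705/17547 ≈ -24088.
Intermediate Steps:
G(m, H) = -2 (G(m, H) = -206*1/103 = -2)
48175/G(-53, 170) + c/35094 = 48175/(-2) - 12685/35094 = 48175*(-1/2) - 12685*1/35094 = -48175/2 - 12685/35094 = -422669705/17547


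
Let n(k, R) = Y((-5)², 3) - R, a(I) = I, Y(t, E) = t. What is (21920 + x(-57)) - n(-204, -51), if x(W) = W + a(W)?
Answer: 21730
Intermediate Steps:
n(k, R) = 25 - R (n(k, R) = (-5)² - R = 25 - R)
x(W) = 2*W (x(W) = W + W = 2*W)
(21920 + x(-57)) - n(-204, -51) = (21920 + 2*(-57)) - (25 - 1*(-51)) = (21920 - 114) - (25 + 51) = 21806 - 1*76 = 21806 - 76 = 21730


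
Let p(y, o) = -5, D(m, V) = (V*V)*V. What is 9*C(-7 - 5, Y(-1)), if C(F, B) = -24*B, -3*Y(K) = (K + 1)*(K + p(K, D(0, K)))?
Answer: 0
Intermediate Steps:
D(m, V) = V³ (D(m, V) = V²*V = V³)
Y(K) = -(1 + K)*(-5 + K)/3 (Y(K) = -(K + 1)*(K - 5)/3 = -(1 + K)*(-5 + K)/3)
9*C(-7 - 5, Y(-1)) = 9*(-24*(5/3 - ⅓*(-1)² + (4/3)*(-1))) = 9*(-24*(5/3 - ⅓*1 - 4/3)) = 9*(-24*(5/3 - ⅓ - 4/3)) = 9*(-24*0) = 9*0 = 0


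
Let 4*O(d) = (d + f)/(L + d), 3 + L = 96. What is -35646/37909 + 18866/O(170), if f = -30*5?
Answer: 188095105792/189545 ≈ 9.9235e+5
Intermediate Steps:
f = -150 (f = -5*30 = -150)
L = 93 (L = -3 + 96 = 93)
O(d) = (-150 + d)/(4*(93 + d)) (O(d) = ((d - 150)/(93 + d))/4 = ((-150 + d)/(93 + d))/4 = (-150 + d)/(4*(93 + d)))
-35646/37909 + 18866/O(170) = -35646/37909 + 18866/(((-150 + 170)/(4*(93 + 170)))) = -35646*1/37909 + 18866/(((¼)*20/263)) = -35646/37909 + 18866/(((¼)*(1/263)*20)) = -35646/37909 + 18866/(5/263) = -35646/37909 + 18866*(263/5) = -35646/37909 + 4961758/5 = 188095105792/189545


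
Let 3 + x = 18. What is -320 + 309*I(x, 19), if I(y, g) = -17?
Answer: -5573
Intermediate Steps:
x = 15 (x = -3 + 18 = 15)
-320 + 309*I(x, 19) = -320 + 309*(-17) = -320 - 5253 = -5573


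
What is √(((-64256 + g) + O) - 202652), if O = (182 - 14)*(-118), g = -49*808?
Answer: 2*I*√81581 ≈ 571.25*I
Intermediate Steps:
g = -39592
O = -19824 (O = 168*(-118) = -19824)
√(((-64256 + g) + O) - 202652) = √(((-64256 - 39592) - 19824) - 202652) = √((-103848 - 19824) - 202652) = √(-123672 - 202652) = √(-326324) = 2*I*√81581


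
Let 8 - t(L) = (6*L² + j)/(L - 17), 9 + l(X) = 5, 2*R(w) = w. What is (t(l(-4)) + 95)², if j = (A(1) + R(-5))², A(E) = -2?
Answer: 9235521/784 ≈ 11780.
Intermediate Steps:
R(w) = w/2
l(X) = -4 (l(X) = -9 + 5 = -4)
j = 81/4 (j = (-2 + (½)*(-5))² = (-2 - 5/2)² = (-9/2)² = 81/4 ≈ 20.250)
t(L) = 8 - (81/4 + 6*L²)/(-17 + L) (t(L) = 8 - (6*L² + 81/4)/(L - 17) = 8 - (81/4 + 6*L²)/(-17 + L))
(t(l(-4)) + 95)² = ((-625 - 24*(-4)² + 32*(-4))/(4*(-17 - 4)) + 95)² = ((¼)*(-625 - 24*16 - 128)/(-21) + 95)² = ((¼)*(-1/21)*(-625 - 384 - 128) + 95)² = ((¼)*(-1/21)*(-1137) + 95)² = (379/28 + 95)² = (3039/28)² = 9235521/784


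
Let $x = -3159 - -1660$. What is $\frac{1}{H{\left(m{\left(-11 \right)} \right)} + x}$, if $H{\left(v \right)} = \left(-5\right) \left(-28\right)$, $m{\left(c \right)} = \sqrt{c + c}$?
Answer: $- \frac{1}{1359} \approx -0.00073584$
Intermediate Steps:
$x = -1499$ ($x = -3159 + 1660 = -1499$)
$m{\left(c \right)} = \sqrt{2} \sqrt{c}$ ($m{\left(c \right)} = \sqrt{2 c} = \sqrt{2} \sqrt{c}$)
$H{\left(v \right)} = 140$
$\frac{1}{H{\left(m{\left(-11 \right)} \right)} + x} = \frac{1}{140 - 1499} = \frac{1}{-1359} = - \frac{1}{1359}$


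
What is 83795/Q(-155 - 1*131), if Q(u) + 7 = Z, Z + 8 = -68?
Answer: -83795/83 ≈ -1009.6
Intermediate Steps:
Z = -76 (Z = -8 - 68 = -76)
Q(u) = -83 (Q(u) = -7 - 76 = -83)
83795/Q(-155 - 1*131) = 83795/(-83) = 83795*(-1/83) = -83795/83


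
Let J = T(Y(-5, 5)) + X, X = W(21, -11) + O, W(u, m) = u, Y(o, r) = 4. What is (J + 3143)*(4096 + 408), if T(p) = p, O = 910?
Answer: 18367312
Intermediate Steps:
X = 931 (X = 21 + 910 = 931)
J = 935 (J = 4 + 931 = 935)
(J + 3143)*(4096 + 408) = (935 + 3143)*(4096 + 408) = 4078*4504 = 18367312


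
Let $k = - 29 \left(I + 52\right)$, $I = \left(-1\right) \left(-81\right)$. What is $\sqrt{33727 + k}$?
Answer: $\sqrt{29870} \approx 172.83$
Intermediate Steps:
$I = 81$
$k = -3857$ ($k = - 29 \left(81 + 52\right) = \left(-29\right) 133 = -3857$)
$\sqrt{33727 + k} = \sqrt{33727 - 3857} = \sqrt{29870}$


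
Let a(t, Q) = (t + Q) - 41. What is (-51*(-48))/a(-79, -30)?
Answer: -408/25 ≈ -16.320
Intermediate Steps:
a(t, Q) = -41 + Q + t (a(t, Q) = (Q + t) - 41 = -41 + Q + t)
(-51*(-48))/a(-79, -30) = (-51*(-48))/(-41 - 30 - 79) = 2448/(-150) = 2448*(-1/150) = -408/25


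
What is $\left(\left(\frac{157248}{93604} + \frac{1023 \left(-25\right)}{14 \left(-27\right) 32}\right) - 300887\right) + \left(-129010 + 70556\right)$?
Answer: $- \frac{4843497572029}{13478976} \approx -3.5934 \cdot 10^{5}$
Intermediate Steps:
$\left(\left(\frac{157248}{93604} + \frac{1023 \left(-25\right)}{14 \left(-27\right) 32}\right) - 300887\right) + \left(-129010 + 70556\right) = \left(\left(157248 \cdot \frac{1}{93604} - \frac{25575}{\left(-378\right) 32}\right) - 300887\right) - 58454 = \left(\left(\frac{5616}{3343} - \frac{25575}{-12096}\right) - 300887\right) - 58454 = \left(\left(\frac{5616}{3343} - - \frac{8525}{4032}\right) - 300887\right) - 58454 = \left(\left(\frac{5616}{3343} + \frac{8525}{4032}\right) - 300887\right) - 58454 = \left(\frac{51142787}{13478976} - 300887\right) - 58454 = - \frac{4055597508925}{13478976} - 58454 = - \frac{4843497572029}{13478976}$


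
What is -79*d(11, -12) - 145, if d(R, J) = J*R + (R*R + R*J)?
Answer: 11152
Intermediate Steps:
d(R, J) = R² + 2*J*R (d(R, J) = J*R + (R² + J*R) = R² + 2*J*R)
-79*d(11, -12) - 145 = -869*(11 + 2*(-12)) - 145 = -869*(11 - 24) - 145 = -869*(-13) - 145 = -79*(-143) - 145 = 11297 - 145 = 11152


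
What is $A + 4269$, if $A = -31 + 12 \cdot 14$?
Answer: $4406$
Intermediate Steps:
$A = 137$ ($A = -31 + 168 = 137$)
$A + 4269 = 137 + 4269 = 4406$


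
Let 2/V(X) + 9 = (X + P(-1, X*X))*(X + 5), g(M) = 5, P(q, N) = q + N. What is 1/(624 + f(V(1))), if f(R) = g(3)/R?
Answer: 2/1233 ≈ 0.0016221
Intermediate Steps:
P(q, N) = N + q
V(X) = 2/(-9 + (5 + X)*(-1 + X + X²)) (V(X) = 2/(-9 + (X + (X*X - 1))*(X + 5)) = 2/(-9 + (X + (X² - 1))*(5 + X)) = 2/(-9 + (X + (-1 + X²))*(5 + X)) = 2/(-9 + (-1 + X + X²)*(5 + X)) = 2/(-9 + (5 + X)*(-1 + X + X²)))
f(R) = 5/R
1/(624 + f(V(1))) = 1/(624 + 5/((2/(-14 + 1³ + 4*1 + 6*1²)))) = 1/(624 + 5/((2/(-14 + 1 + 4 + 6*1)))) = 1/(624 + 5/((2/(-14 + 1 + 4 + 6)))) = 1/(624 + 5/((2/(-3)))) = 1/(624 + 5/((2*(-⅓)))) = 1/(624 + 5/(-⅔)) = 1/(624 + 5*(-3/2)) = 1/(624 - 15/2) = 1/(1233/2) = 2/1233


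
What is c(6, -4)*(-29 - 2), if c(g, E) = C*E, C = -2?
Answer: -248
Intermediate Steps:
c(g, E) = -2*E
c(6, -4)*(-29 - 2) = (-2*(-4))*(-29 - 2) = 8*(-31) = -248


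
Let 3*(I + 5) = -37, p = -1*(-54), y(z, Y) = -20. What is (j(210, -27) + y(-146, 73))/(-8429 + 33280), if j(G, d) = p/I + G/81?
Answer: -14407/17445402 ≈ -0.00082583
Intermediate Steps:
p = 54
I = -52/3 (I = -5 + (⅓)*(-37) = -5 - 37/3 = -52/3 ≈ -17.333)
j(G, d) = -81/26 + G/81 (j(G, d) = 54/(-52/3) + G/81 = 54*(-3/52) + G*(1/81) = -81/26 + G/81)
(j(210, -27) + y(-146, 73))/(-8429 + 33280) = ((-81/26 + (1/81)*210) - 20)/(-8429 + 33280) = ((-81/26 + 70/27) - 20)/24851 = (-367/702 - 20)*(1/24851) = -14407/702*1/24851 = -14407/17445402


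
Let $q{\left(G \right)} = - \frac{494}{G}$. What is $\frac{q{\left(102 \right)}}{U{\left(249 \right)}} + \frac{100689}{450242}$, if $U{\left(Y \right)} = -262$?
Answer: $\frac{364154048}{1504033401} \approx 0.24212$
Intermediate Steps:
$\frac{q{\left(102 \right)}}{U{\left(249 \right)}} + \frac{100689}{450242} = \frac{\left(-494\right) \frac{1}{102}}{-262} + \frac{100689}{450242} = \left(-494\right) \frac{1}{102} \left(- \frac{1}{262}\right) + 100689 \cdot \frac{1}{450242} = \left(- \frac{247}{51}\right) \left(- \frac{1}{262}\right) + \frac{100689}{450242} = \frac{247}{13362} + \frac{100689}{450242} = \frac{364154048}{1504033401}$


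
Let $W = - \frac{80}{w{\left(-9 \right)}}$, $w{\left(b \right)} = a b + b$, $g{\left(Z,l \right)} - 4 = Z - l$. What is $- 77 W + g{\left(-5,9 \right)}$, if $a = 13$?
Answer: $- \frac{530}{9} \approx -58.889$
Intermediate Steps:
$g{\left(Z,l \right)} = 4 + Z - l$ ($g{\left(Z,l \right)} = 4 + \left(Z - l\right) = 4 + Z - l$)
$w{\left(b \right)} = 14 b$ ($w{\left(b \right)} = 13 b + b = 14 b$)
$W = \frac{40}{63}$ ($W = - \frac{80}{14 \left(-9\right)} = - \frac{80}{-126} = \left(-80\right) \left(- \frac{1}{126}\right) = \frac{40}{63} \approx 0.63492$)
$- 77 W + g{\left(-5,9 \right)} = \left(-77\right) \frac{40}{63} - 10 = - \frac{440}{9} - 10 = - \frac{530}{9}$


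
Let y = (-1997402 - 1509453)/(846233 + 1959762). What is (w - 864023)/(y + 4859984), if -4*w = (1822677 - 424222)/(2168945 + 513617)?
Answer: -5202978328825964641/29265865739374792360 ≈ -0.17778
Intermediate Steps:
y = -701371/561199 (y = -3506855/2805995 = -3506855*1/2805995 = -701371/561199 ≈ -1.2498)
w = -1398455/10730248 (w = -(1822677 - 424222)/(4*(2168945 + 513617)) = -1398455/(4*2682562) = -¼*1398455/2682562 = -1398455/10730248 ≈ -0.13033)
(w - 864023)/(y + 4859984) = (-1398455/10730248 - 864023)/(-701371/561199 + 4859984) = -9271182466159/(10730248*2727417459445/561199) = -9271182466159/10730248*561199/2727417459445 = -5202978328825964641/29265865739374792360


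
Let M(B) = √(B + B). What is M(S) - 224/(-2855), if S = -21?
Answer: 224/2855 + I*√42 ≈ 0.078459 + 6.4807*I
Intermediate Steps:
M(B) = √2*√B (M(B) = √(2*B) = √2*√B)
M(S) - 224/(-2855) = √2*√(-21) - 224/(-2855) = √2*(I*√21) - 224*(-1)/2855 = I*√42 - 1*(-224/2855) = I*√42 + 224/2855 = 224/2855 + I*√42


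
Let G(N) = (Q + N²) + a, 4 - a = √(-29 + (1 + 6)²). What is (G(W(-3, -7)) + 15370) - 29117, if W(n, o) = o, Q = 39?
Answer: -13655 - 2*√5 ≈ -13659.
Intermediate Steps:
a = 4 - 2*√5 (a = 4 - √(-29 + (1 + 6)²) = 4 - √(-29 + 7²) = 4 - √(-29 + 49) = 4 - √20 = 4 - 2*√5 ≈ -0.47214)
G(N) = 43 + N² - 2*√5 (G(N) = (39 + N²) + (4 - 2*√5) = 43 + N² - 2*√5)
(G(W(-3, -7)) + 15370) - 29117 = ((43 + (-7)² - 2*√5) + 15370) - 29117 = ((43 + 49 - 2*√5) + 15370) - 29117 = ((92 - 2*√5) + 15370) - 29117 = (15462 - 2*√5) - 29117 = -13655 - 2*√5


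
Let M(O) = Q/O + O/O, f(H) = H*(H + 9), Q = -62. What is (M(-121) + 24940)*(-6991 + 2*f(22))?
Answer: -16981852721/121 ≈ -1.4035e+8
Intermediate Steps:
f(H) = H*(9 + H)
M(O) = 1 - 62/O (M(O) = -62/O + O/O = -62/O + 1 = 1 - 62/O)
(M(-121) + 24940)*(-6991 + 2*f(22)) = ((-62 - 121)/(-121) + 24940)*(-6991 + 2*(22*(9 + 22))) = (-1/121*(-183) + 24940)*(-6991 + 2*(22*31)) = (183/121 + 24940)*(-6991 + 2*682) = 3017923*(-6991 + 1364)/121 = (3017923/121)*(-5627) = -16981852721/121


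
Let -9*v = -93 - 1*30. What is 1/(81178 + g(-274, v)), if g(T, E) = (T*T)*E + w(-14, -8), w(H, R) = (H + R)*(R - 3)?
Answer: 3/3322376 ≈ 9.0297e-7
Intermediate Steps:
w(H, R) = (-3 + R)*(H + R) (w(H, R) = (H + R)*(-3 + R) = (-3 + R)*(H + R))
v = 41/3 (v = -(-93 - 1*30)/9 = -(-93 - 30)/9 = -⅑*(-123) = 41/3 ≈ 13.667)
g(T, E) = 242 + E*T² (g(T, E) = (T*T)*E + ((-8)² - 3*(-14) - 3*(-8) - 14*(-8)) = T²*E + (64 + 42 + 24 + 112) = E*T² + 242 = 242 + E*T²)
1/(81178 + g(-274, v)) = 1/(81178 + (242 + (41/3)*(-274)²)) = 1/(81178 + (242 + (41/3)*75076)) = 1/(81178 + (242 + 3078116/3)) = 1/(81178 + 3078842/3) = 1/(3322376/3) = 3/3322376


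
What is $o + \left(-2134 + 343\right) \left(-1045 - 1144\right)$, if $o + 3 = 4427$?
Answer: $3924923$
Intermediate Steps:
$o = 4424$ ($o = -3 + 4427 = 4424$)
$o + \left(-2134 + 343\right) \left(-1045 - 1144\right) = 4424 + \left(-2134 + 343\right) \left(-1045 - 1144\right) = 4424 - -3920499 = 4424 + 3920499 = 3924923$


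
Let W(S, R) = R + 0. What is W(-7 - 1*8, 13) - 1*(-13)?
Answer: 26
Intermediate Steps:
W(S, R) = R
W(-7 - 1*8, 13) - 1*(-13) = 13 - 1*(-13) = 13 + 13 = 26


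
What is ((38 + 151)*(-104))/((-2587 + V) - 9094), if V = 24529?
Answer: -2457/1606 ≈ -1.5299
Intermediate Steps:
((38 + 151)*(-104))/((-2587 + V) - 9094) = ((38 + 151)*(-104))/((-2587 + 24529) - 9094) = (189*(-104))/(21942 - 9094) = -19656/12848 = -19656*1/12848 = -2457/1606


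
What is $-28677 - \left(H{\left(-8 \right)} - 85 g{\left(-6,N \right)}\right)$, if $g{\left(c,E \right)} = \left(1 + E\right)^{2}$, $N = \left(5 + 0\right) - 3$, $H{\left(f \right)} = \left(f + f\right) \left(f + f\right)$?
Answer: $-28168$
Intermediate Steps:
$H{\left(f \right)} = 4 f^{2}$ ($H{\left(f \right)} = 2 f 2 f = 4 f^{2}$)
$N = 2$ ($N = 5 - 3 = 2$)
$-28677 - \left(H{\left(-8 \right)} - 85 g{\left(-6,N \right)}\right) = -28677 - \left(4 \left(-8\right)^{2} - 85 \left(1 + 2\right)^{2}\right) = -28677 - \left(4 \cdot 64 - 85 \cdot 3^{2}\right) = -28677 - \left(256 - 765\right) = -28677 - -509 = -28677 + 509 = -28168$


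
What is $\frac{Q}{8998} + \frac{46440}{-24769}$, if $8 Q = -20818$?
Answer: $- \frac{1929289001}{891485848} \approx -2.1641$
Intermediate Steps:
$Q = - \frac{10409}{4}$ ($Q = \frac{1}{8} \left(-20818\right) = - \frac{10409}{4} \approx -2602.3$)
$\frac{Q}{8998} + \frac{46440}{-24769} = - \frac{10409}{4 \cdot 8998} + \frac{46440}{-24769} = \left(- \frac{10409}{4}\right) \frac{1}{8998} + 46440 \left(- \frac{1}{24769}\right) = - \frac{10409}{35992} - \frac{46440}{24769} = - \frac{1929289001}{891485848}$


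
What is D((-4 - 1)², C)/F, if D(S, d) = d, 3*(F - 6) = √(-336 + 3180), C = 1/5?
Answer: -3/700 + √79/700 ≈ 0.0084117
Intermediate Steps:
C = ⅕ ≈ 0.20000
F = 6 + 2*√79 (F = 6 + √(-336 + 3180)/3 = 6 + √2844/3 = 6 + (6*√79)/3 = 6 + 2*√79 ≈ 23.776)
D((-4 - 1)², C)/F = 1/(5*(6 + 2*√79))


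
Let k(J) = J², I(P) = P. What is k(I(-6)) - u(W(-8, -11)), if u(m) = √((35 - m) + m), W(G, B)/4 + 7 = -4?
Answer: 36 - √35 ≈ 30.084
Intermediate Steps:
W(G, B) = -44 (W(G, B) = -28 + 4*(-4) = -28 - 16 = -44)
u(m) = √35
k(I(-6)) - u(W(-8, -11)) = (-6)² - √35 = 36 - √35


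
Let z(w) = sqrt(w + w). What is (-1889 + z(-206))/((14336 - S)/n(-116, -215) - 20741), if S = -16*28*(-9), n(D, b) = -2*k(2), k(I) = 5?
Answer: 9445/108857 - 10*I*sqrt(103)/108857 ≈ 0.086765 - 0.00093231*I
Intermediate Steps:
n(D, b) = -10 (n(D, b) = -2*5 = -10)
z(w) = sqrt(2)*sqrt(w) (z(w) = sqrt(2*w) = sqrt(2)*sqrt(w))
S = 4032 (S = -448*(-9) = 4032)
(-1889 + z(-206))/((14336 - S)/n(-116, -215) - 20741) = (-1889 + sqrt(2)*sqrt(-206))/((14336 - 1*4032)/(-10) - 20741) = (-1889 + sqrt(2)*(I*sqrt(206)))/((14336 - 4032)*(-1/10) - 20741) = (-1889 + 2*I*sqrt(103))/(10304*(-1/10) - 20741) = (-1889 + 2*I*sqrt(103))/(-5152/5 - 20741) = (-1889 + 2*I*sqrt(103))/(-108857/5) = (-1889 + 2*I*sqrt(103))*(-5/108857) = 9445/108857 - 10*I*sqrt(103)/108857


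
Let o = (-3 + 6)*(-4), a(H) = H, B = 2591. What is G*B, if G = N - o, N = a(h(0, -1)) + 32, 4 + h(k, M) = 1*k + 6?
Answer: 119186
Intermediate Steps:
h(k, M) = 2 + k (h(k, M) = -4 + (1*k + 6) = -4 + (k + 6) = -4 + (6 + k) = 2 + k)
N = 34 (N = (2 + 0) + 32 = 2 + 32 = 34)
o = -12 (o = 3*(-4) = -12)
G = 46 (G = 34 - 1*(-12) = 34 + 12 = 46)
G*B = 46*2591 = 119186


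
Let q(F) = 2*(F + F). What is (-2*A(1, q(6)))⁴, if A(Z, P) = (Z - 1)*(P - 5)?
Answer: 0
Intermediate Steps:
q(F) = 4*F (q(F) = 2*(2*F) = 4*F)
A(Z, P) = (-1 + Z)*(-5 + P)
(-2*A(1, q(6)))⁴ = (-2*(5 - 4*6 - 5*1 + (4*6)*1))⁴ = (-2*(5 - 1*24 - 5 + 24*1))⁴ = (-2*(5 - 24 - 5 + 24))⁴ = (-2*0)⁴ = 0⁴ = 0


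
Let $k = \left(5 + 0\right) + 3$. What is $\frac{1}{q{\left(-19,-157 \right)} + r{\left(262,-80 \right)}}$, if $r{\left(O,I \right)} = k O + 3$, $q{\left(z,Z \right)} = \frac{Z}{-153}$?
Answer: $\frac{153}{321304} \approx 0.00047618$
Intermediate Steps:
$k = 8$ ($k = 5 + 3 = 8$)
$q{\left(z,Z \right)} = - \frac{Z}{153}$ ($q{\left(z,Z \right)} = Z \left(- \frac{1}{153}\right) = - \frac{Z}{153}$)
$r{\left(O,I \right)} = 3 + 8 O$ ($r{\left(O,I \right)} = 8 O + 3 = 3 + 8 O$)
$\frac{1}{q{\left(-19,-157 \right)} + r{\left(262,-80 \right)}} = \frac{1}{\left(- \frac{1}{153}\right) \left(-157\right) + \left(3 + 8 \cdot 262\right)} = \frac{1}{\frac{157}{153} + \left(3 + 2096\right)} = \frac{1}{\frac{157}{153} + 2099} = \frac{1}{\frac{321304}{153}} = \frac{153}{321304}$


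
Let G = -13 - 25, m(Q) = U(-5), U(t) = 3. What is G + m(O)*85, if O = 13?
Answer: 217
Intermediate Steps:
m(Q) = 3
G = -38
G + m(O)*85 = -38 + 3*85 = -38 + 255 = 217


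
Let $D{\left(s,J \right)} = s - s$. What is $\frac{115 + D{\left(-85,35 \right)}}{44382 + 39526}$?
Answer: $\frac{115}{83908} \approx 0.0013705$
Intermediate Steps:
$D{\left(s,J \right)} = 0$
$\frac{115 + D{\left(-85,35 \right)}}{44382 + 39526} = \frac{115 + 0}{44382 + 39526} = \frac{115}{83908}$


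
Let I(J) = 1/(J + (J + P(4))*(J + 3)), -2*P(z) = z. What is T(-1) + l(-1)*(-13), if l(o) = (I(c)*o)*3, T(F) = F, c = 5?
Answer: 10/29 ≈ 0.34483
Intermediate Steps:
P(z) = -z/2
I(J) = 1/(J + (-2 + J)*(3 + J)) (I(J) = 1/(J + (J - ½*4)*(J + 3)) = 1/(J + (J - 2)*(3 + J)) = 1/(J + (-2 + J)*(3 + J)))
l(o) = 3*o/29 (l(o) = (o/(-6 + 5² + 2*5))*3 = (o/(-6 + 25 + 10))*3 = (o/29)*3 = 3*o/29)
T(-1) + l(-1)*(-13) = -1 + ((3/29)*(-1))*(-13) = -1 - 3/29*(-13) = -1 + 39/29 = 10/29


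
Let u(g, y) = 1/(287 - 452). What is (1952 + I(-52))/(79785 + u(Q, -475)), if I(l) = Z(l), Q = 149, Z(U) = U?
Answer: 78375/3291131 ≈ 0.023814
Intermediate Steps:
I(l) = l
u(g, y) = -1/165 (u(g, y) = 1/(-165) = -1/165)
(1952 + I(-52))/(79785 + u(Q, -475)) = (1952 - 52)/(79785 - 1/165) = 1900/(13164524/165) = 1900*(165/13164524) = 78375/3291131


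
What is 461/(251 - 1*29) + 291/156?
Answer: 22753/5772 ≈ 3.9420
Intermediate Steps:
461/(251 - 1*29) + 291/156 = 461/(251 - 29) + 291*(1/156) = 461/222 + 97/52 = 22753/5772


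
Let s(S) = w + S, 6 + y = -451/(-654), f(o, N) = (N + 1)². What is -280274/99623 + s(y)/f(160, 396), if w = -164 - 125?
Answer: -28908778317781/10268768840178 ≈ -2.8152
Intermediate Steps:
f(o, N) = (1 + N)²
w = -289
y = -3473/654 (y = -6 - 451/(-654) = -6 - 451*(-1/654) = -6 + 451/654 = -3473/654 ≈ -5.3104)
s(S) = -289 + S
-280274/99623 + s(y)/f(160, 396) = -280274/99623 + (-289 - 3473/654)/((1 + 396)²) = -280274*1/99623 - 192479/(654*(397²)) = -280274/99623 - 192479/654/157609 = -280274/99623 - 192479/654*1/157609 = -280274/99623 - 192479/103076286 = -28908778317781/10268768840178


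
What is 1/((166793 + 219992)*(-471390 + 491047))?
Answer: 1/7603032745 ≈ 1.3153e-10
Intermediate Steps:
1/((166793 + 219992)*(-471390 + 491047)) = 1/(386785*19657) = 1/7603032745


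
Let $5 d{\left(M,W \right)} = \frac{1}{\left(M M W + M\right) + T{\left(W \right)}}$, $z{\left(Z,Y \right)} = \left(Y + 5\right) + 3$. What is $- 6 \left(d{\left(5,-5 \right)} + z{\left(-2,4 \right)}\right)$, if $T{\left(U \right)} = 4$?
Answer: $- \frac{20877}{290} \approx -71.99$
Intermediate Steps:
$z{\left(Z,Y \right)} = 8 + Y$ ($z{\left(Z,Y \right)} = \left(5 + Y\right) + 3 = 8 + Y$)
$d{\left(M,W \right)} = \frac{1}{5 \left(4 + M + W M^{2}\right)}$ ($d{\left(M,W \right)} = \frac{1}{5 \left(\left(M M W + M\right) + 4\right)} = \frac{1}{5 \left(\left(M^{2} W + M\right) + 4\right)} = \frac{1}{5 \left(\left(W M^{2} + M\right) + 4\right)} = \frac{1}{5 \left(\left(M + W M^{2}\right) + 4\right)} = \frac{1}{5 \left(4 + M + W M^{2}\right)}$)
$- 6 \left(d{\left(5,-5 \right)} + z{\left(-2,4 \right)}\right) = - 6 \left(\frac{1}{5 \left(4 + 5 - 5 \cdot 5^{2}\right)} + \left(8 + 4\right)\right) = - 6 \left(\frac{1}{5 \left(4 + 5 - 125\right)} + 12\right) = - 6 \left(\frac{1}{5 \left(-116\right)} + 12\right) = - 6 \left(\frac{1}{5} \left(- \frac{1}{116}\right) + 12\right) = - 6 \left(- \frac{1}{580} + 12\right) = \left(-6\right) \frac{6959}{580} = - \frac{20877}{290}$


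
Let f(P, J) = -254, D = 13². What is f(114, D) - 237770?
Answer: -238024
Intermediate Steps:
D = 169
f(114, D) - 237770 = -254 - 237770 = -238024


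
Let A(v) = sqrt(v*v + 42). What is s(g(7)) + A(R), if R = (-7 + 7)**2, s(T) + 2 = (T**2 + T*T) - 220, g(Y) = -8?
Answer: -94 + sqrt(42) ≈ -87.519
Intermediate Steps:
s(T) = -222 + 2*T**2 (s(T) = -2 + ((T**2 + T*T) - 220) = -2 + ((T**2 + T**2) - 220) = -2 + (2*T**2 - 220) = -2 + (-220 + 2*T**2) = -222 + 2*T**2)
R = 0 (R = 0**2 = 0)
A(v) = sqrt(42 + v**2) (A(v) = sqrt(v**2 + 42) = sqrt(42 + v**2))
s(g(7)) + A(R) = (-222 + 2*(-8)**2) + sqrt(42 + 0**2) = (-222 + 2*64) + sqrt(42 + 0) = (-222 + 128) + sqrt(42) = -94 + sqrt(42)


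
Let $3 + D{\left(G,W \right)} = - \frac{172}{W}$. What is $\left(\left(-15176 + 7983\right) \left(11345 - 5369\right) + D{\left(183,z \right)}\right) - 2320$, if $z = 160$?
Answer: $- \frac{1719507683}{40} \approx -4.2988 \cdot 10^{7}$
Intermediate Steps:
$D{\left(G,W \right)} = -3 - \frac{172}{W}$
$\left(\left(-15176 + 7983\right) \left(11345 - 5369\right) + D{\left(183,z \right)}\right) - 2320 = \left(\left(-15176 + 7983\right) \left(11345 - 5369\right) - \left(3 + \frac{172}{160}\right)\right) - 2320 = \left(\left(-7193\right) 5976 - \frac{163}{40}\right) - 2320 = \left(-42985368 - \frac{163}{40}\right) - 2320 = - \frac{1719414883}{40} - 2320 = - \frac{1719507683}{40}$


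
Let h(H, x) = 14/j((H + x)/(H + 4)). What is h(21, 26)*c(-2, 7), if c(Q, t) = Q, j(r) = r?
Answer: -700/47 ≈ -14.894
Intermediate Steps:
h(H, x) = 14*(4 + H)/(H + x) (h(H, x) = 14/(((H + x)/(H + 4))) = 14/(((H + x)/(4 + H))) = 14*((4 + H)/(H + x)) = 14*(4 + H)/(H + x))
h(21, 26)*c(-2, 7) = (14*(4 + 21)/(21 + 26))*(-2) = (14*25/47)*(-2) = (14*(1/47)*25)*(-2) = (350/47)*(-2) = -700/47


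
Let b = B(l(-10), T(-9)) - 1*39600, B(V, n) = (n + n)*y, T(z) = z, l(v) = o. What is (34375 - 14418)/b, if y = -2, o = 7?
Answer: -2851/5652 ≈ -0.50442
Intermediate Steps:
l(v) = 7
B(V, n) = -4*n (B(V, n) = (n + n)*(-2) = (2*n)*(-2) = -4*n)
b = -39564 (b = -4*(-9) - 1*39600 = 36 - 39600 = -39564)
(34375 - 14418)/b = (34375 - 14418)/(-39564) = 19957*(-1/39564) = -2851/5652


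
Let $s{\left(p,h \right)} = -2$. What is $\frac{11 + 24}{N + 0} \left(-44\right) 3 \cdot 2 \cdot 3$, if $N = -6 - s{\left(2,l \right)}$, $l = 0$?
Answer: $6930$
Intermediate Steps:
$N = -4$ ($N = -6 - -2 = -6 + 2 = -4$)
$\frac{11 + 24}{N + 0} \left(-44\right) 3 \cdot 2 \cdot 3 = \frac{11 + 24}{-4 + 0} \left(-44\right) 3 \cdot 2 \cdot 3 = \frac{35}{-4} \left(-44\right) 6 \cdot 3 = 35 \left(- \frac{1}{4}\right) \left(-44\right) 18 = \left(- \frac{35}{4}\right) \left(-44\right) 18 = 385 \cdot 18 = 6930$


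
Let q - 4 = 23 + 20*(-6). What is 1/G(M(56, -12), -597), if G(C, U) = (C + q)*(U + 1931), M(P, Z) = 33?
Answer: -1/80040 ≈ -1.2494e-5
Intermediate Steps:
q = -93 (q = 4 + (23 + 20*(-6)) = 4 + (23 - 120) = 4 - 97 = -93)
G(C, U) = (-93 + C)*(1931 + U) (G(C, U) = (C - 93)*(U + 1931) = (-93 + C)*(1931 + U))
1/G(M(56, -12), -597) = 1/(-179583 - 93*(-597) + 1931*33 + 33*(-597)) = 1/(-179583 + 55521 + 63723 - 19701) = 1/(-80040) = -1/80040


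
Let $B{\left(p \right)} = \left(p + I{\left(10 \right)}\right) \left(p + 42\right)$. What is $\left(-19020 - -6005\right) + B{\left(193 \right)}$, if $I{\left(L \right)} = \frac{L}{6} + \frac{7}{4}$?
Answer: $\frac{397715}{12} \approx 33143.0$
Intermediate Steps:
$I{\left(L \right)} = \frac{7}{4} + \frac{L}{6}$ ($I{\left(L \right)} = L \frac{1}{6} + 7 \cdot \frac{1}{4} = \frac{L}{6} + \frac{7}{4} = \frac{7}{4} + \frac{L}{6}$)
$B{\left(p \right)} = \left(42 + p\right) \left(\frac{41}{12} + p\right)$ ($B{\left(p \right)} = \left(p + \left(\frac{7}{4} + \frac{1}{6} \cdot 10\right)\right) \left(p + 42\right) = \left(p + \left(\frac{7}{4} + \frac{5}{3}\right)\right) \left(42 + p\right) = \left(p + \frac{41}{12}\right) \left(42 + p\right) = \left(\frac{41}{12} + p\right) \left(42 + p\right) = \left(42 + p\right) \left(\frac{41}{12} + p\right)$)
$\left(-19020 - -6005\right) + B{\left(193 \right)} = \left(-19020 - -6005\right) + \left(\frac{287}{2} + 193^{2} + \frac{545}{12} \cdot 193\right) = \left(-19020 + 6005\right) + \left(\frac{287}{2} + 37249 + \frac{105185}{12}\right) = -13015 + \frac{553895}{12} = \frac{397715}{12}$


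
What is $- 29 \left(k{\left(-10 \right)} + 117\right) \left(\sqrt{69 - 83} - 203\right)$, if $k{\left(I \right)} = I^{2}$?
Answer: $1277479 - 6293 i \sqrt{14} \approx 1.2775 \cdot 10^{6} - 23546.0 i$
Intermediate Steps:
$- 29 \left(k{\left(-10 \right)} + 117\right) \left(\sqrt{69 - 83} - 203\right) = - 29 \left(\left(-10\right)^{2} + 117\right) \left(\sqrt{69 - 83} - 203\right) = - 29 \left(100 + 117\right) \left(\sqrt{-14} - 203\right) = - 29 \cdot 217 \left(i \sqrt{14} - 203\right) = - 29 \cdot 217 \left(-203 + i \sqrt{14}\right) = - 29 \left(-44051 + 217 i \sqrt{14}\right) = 1277479 - 6293 i \sqrt{14}$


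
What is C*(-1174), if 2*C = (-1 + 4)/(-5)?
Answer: 1761/5 ≈ 352.20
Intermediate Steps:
C = -3/10 (C = ((-1 + 4)/(-5))/2 = (-1/5*3)/2 = (1/2)*(-3/5) = -3/10 ≈ -0.30000)
C*(-1174) = -3/10*(-1174) = 1761/5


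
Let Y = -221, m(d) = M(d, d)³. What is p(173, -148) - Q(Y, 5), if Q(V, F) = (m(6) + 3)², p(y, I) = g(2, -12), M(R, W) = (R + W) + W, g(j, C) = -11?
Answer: -34047236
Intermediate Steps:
M(R, W) = R + 2*W
m(d) = 27*d³ (m(d) = (d + 2*d)³ = (3*d)³ = 27*d³)
p(y, I) = -11
Q(V, F) = 34047225 (Q(V, F) = (27*6³ + 3)² = (27*216 + 3)² = (5832 + 3)² = 5835² = 34047225)
p(173, -148) - Q(Y, 5) = -11 - 1*34047225 = -11 - 34047225 = -34047236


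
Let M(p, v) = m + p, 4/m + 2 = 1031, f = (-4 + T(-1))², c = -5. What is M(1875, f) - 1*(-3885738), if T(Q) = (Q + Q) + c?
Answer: 4000353781/1029 ≈ 3.8876e+6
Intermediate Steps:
T(Q) = -5 + 2*Q (T(Q) = (Q + Q) - 5 = 2*Q - 5 = -5 + 2*Q)
f = 121 (f = (-4 + (-5 + 2*(-1)))² = (-4 + (-5 - 2))² = (-4 - 7)² = (-11)² = 121)
m = 4/1029 (m = 4/(-2 + 1031) = 4/1029 ≈ 0.0038873)
M(p, v) = 4/1029 + p
M(1875, f) - 1*(-3885738) = (4/1029 + 1875) - 1*(-3885738) = 1929379/1029 + 3885738 = 4000353781/1029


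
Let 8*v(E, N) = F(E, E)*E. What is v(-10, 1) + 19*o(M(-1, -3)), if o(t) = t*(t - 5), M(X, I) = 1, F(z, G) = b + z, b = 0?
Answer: -127/2 ≈ -63.500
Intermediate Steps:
F(z, G) = z (F(z, G) = 0 + z = z)
o(t) = t*(-5 + t)
v(E, N) = E**2/8 (v(E, N) = (E*E)/8 = E**2/8)
v(-10, 1) + 19*o(M(-1, -3)) = (1/8)*(-10)**2 + 19*(1*(-5 + 1)) = (1/8)*100 + 19*(1*(-4)) = 25/2 + 19*(-4) = 25/2 - 76 = -127/2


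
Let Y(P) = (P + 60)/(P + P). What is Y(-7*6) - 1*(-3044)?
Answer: 42613/14 ≈ 3043.8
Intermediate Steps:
Y(P) = (60 + P)/(2*P) (Y(P) = (60 + P)/((2*P)) = (60 + P)*(1/(2*P)) = (60 + P)/(2*P))
Y(-7*6) - 1*(-3044) = (60 - 7*6)/(2*((-7*6))) - 1*(-3044) = (1/2)*(60 - 42)/(-42) + 3044 = (1/2)*(-1/42)*18 + 3044 = -3/14 + 3044 = 42613/14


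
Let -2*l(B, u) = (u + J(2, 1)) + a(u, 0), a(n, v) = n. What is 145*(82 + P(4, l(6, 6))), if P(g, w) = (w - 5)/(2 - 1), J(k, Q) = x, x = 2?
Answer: 10150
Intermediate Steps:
J(k, Q) = 2
l(B, u) = -1 - u (l(B, u) = -((u + 2) + u)/2 = -((2 + u) + u)/2 = -(2 + 2*u)/2 = -1 - u)
P(g, w) = -5 + w (P(g, w) = (-5 + w)/1 = (-5 + w)*1 = -5 + w)
145*(82 + P(4, l(6, 6))) = 145*(82 + (-5 + (-1 - 1*6))) = 145*(82 + (-5 + (-1 - 6))) = 145*(82 + (-5 - 7)) = 145*(82 - 12) = 145*70 = 10150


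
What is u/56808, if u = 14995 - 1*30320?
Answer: -15325/56808 ≈ -0.26977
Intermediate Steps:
u = -15325 (u = 14995 - 30320 = -15325)
u/56808 = -15325/56808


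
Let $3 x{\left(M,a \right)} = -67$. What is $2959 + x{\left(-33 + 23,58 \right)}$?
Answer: $\frac{8810}{3} \approx 2936.7$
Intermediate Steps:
$x{\left(M,a \right)} = - \frac{67}{3}$ ($x{\left(M,a \right)} = \frac{1}{3} \left(-67\right) = - \frac{67}{3}$)
$2959 + x{\left(-33 + 23,58 \right)} = 2959 - \frac{67}{3} = \frac{8810}{3}$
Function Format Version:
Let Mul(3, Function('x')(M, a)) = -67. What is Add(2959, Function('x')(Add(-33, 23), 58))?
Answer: Rational(8810, 3) ≈ 2936.7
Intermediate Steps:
Function('x')(M, a) = Rational(-67, 3) (Function('x')(M, a) = Mul(Rational(1, 3), -67) = Rational(-67, 3))
Add(2959, Function('x')(Add(-33, 23), 58)) = Add(2959, Rational(-67, 3)) = Rational(8810, 3)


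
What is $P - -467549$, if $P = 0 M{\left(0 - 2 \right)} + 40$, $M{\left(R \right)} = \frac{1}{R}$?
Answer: $467589$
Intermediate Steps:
$P = 40$ ($P = \frac{0}{0 - 2} + 40 = \frac{0}{-2} + 40 = 0 \left(- \frac{1}{2}\right) + 40 = 0 + 40 = 40$)
$P - -467549 = 40 - -467549 = 40 + 467549 = 467589$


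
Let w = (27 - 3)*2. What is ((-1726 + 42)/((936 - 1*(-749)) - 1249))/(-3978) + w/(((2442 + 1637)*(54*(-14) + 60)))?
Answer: 48933307/51291214182 ≈ 0.00095403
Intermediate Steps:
w = 48 (w = 24*2 = 48)
((-1726 + 42)/((936 - 1*(-749)) - 1249))/(-3978) + w/(((2442 + 1637)*(54*(-14) + 60))) = ((-1726 + 42)/((936 - 1*(-749)) - 1249))/(-3978) + 48/(((2442 + 1637)*(54*(-14) + 60))) = -1684/((936 + 749) - 1249)*(-1/3978) + 48/((4079*(-756 + 60))) = -1684/(1685 - 1249)*(-1/3978) + 48/((4079*(-696))) = -1684/436*(-1/3978) + 48/(-2838984) = -1684*1/436*(-1/3978) + 48*(-1/2838984) = -421/109*(-1/3978) - 2/118291 = 421/433602 - 2/118291 = 48933307/51291214182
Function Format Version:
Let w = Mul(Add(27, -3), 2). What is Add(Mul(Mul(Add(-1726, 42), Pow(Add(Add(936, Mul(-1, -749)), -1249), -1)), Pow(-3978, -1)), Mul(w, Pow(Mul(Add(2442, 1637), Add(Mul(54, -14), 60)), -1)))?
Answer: Rational(48933307, 51291214182) ≈ 0.00095403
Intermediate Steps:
w = 48 (w = Mul(24, 2) = 48)
Add(Mul(Mul(Add(-1726, 42), Pow(Add(Add(936, Mul(-1, -749)), -1249), -1)), Pow(-3978, -1)), Mul(w, Pow(Mul(Add(2442, 1637), Add(Mul(54, -14), 60)), -1))) = Add(Mul(Mul(Add(-1726, 42), Pow(Add(Add(936, Mul(-1, -749)), -1249), -1)), Pow(-3978, -1)), Mul(48, Pow(Mul(Add(2442, 1637), Add(Mul(54, -14), 60)), -1))) = Add(Mul(Mul(-1684, Pow(Add(Add(936, 749), -1249), -1)), Rational(-1, 3978)), Mul(48, Pow(Mul(4079, Add(-756, 60)), -1))) = Add(Mul(Mul(-1684, Pow(Add(1685, -1249), -1)), Rational(-1, 3978)), Mul(48, Pow(Mul(4079, -696), -1))) = Add(Mul(Mul(-1684, Pow(436, -1)), Rational(-1, 3978)), Mul(48, Pow(-2838984, -1))) = Add(Mul(Mul(-1684, Rational(1, 436)), Rational(-1, 3978)), Mul(48, Rational(-1, 2838984))) = Add(Mul(Rational(-421, 109), Rational(-1, 3978)), Rational(-2, 118291)) = Add(Rational(421, 433602), Rational(-2, 118291)) = Rational(48933307, 51291214182)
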